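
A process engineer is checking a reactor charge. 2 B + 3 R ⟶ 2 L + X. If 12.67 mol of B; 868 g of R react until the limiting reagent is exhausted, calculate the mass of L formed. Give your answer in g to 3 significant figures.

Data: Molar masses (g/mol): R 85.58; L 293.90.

1990 g

n(B) = 12.67 mol
n(R) = 868.0 / 85.58 = 10.14 mol
n/ν → B: 6.335, R: 3.380; R is limiting.
n(L) = (2/3) × 10.14 = 6.760 mol
mass = 6.760 × 293.90 = 1987 g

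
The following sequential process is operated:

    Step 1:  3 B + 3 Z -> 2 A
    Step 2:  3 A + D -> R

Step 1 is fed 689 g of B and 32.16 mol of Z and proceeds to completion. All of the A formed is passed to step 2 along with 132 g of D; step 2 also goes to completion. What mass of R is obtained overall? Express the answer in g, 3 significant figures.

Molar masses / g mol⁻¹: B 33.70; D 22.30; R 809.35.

Step 1:
n(B) = 689.0 / 33.70 = 20.45 mol
n(Z) = 32.16 mol
n/ν for B = 20.45/3 = 6.817
n/ν for Z = 32.16/3 = 10.72
Smallest n/ν is B → limiting reagent.
n(A) produced = (2/3) × 20.45 = 13.63 mol
Step 2:
n(A) available = 13.63 mol
n(D) = 132.0 / 22.30 = 5.919 mol
n/ν for A = 13.63/3 = 4.543
n/ν for D = 5.919/1 = 5.919
Smallest n/ν is A → limiting reagent.
n(R) = (1/3) × 13.63 = 4.543 mol
mass = 4.543 × 809.35 = 3677 g

3680 g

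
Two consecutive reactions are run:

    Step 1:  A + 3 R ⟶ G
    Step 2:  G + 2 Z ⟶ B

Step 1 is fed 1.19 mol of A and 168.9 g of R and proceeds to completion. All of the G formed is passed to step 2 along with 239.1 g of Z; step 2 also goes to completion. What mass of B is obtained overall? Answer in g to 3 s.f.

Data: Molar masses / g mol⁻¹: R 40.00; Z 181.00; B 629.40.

416 g

Step 1:
n(A) = 1.190 mol
n(R) = 168.9 / 40.00 = 4.223 mol
n/ν for A = 1.190/1 = 1.190
n/ν for R = 4.223/3 = 1.408
Smallest n/ν is A → limiting reagent.
n(G) produced = (1/1) × 1.190 = 1.190 mol
Step 2:
n(G) available = 1.190 mol
n(Z) = 239.1 / 181.00 = 1.321 mol
n/ν for G = 1.190/1 = 1.190
n/ν for Z = 1.321/2 = 0.6605
Smallest n/ν is Z → limiting reagent.
n(B) = (1/2) × 1.321 = 0.6605 mol
mass = 0.6605 × 629.40 = 415.7 g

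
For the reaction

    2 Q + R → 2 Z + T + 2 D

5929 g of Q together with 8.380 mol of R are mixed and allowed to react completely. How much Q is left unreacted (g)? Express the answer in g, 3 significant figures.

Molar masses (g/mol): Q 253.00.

1690 g

n(Q) = 5929 / 253.00 = 23.43 mol
n(R) = 8.380 mol
n/ν for Q = 23.43/2 = 11.72
n/ν for R = 8.380/1 = 8.380
Smallest n/ν is R → limiting reagent.
Q consumed = (2/1) × 8.380 = 16.76 mol
Q remaining = 23.43 − 16.76 = 6.670 mol
mass = 6.670 × 253.00 = 1688 g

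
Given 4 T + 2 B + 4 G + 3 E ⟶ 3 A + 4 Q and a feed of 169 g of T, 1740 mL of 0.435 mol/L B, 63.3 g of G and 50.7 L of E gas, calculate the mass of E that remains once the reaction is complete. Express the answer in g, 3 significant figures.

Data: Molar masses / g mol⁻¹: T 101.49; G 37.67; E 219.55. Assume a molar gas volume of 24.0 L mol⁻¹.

n(T) = 169.0 / 101.49 = 1.665 mol
n(B) = 0.435 × 1740/1000 = 0.7569 mol
n(G) = 63.30 / 37.67 = 1.680 mol
n(E) = 50.70 / 24.0 = 2.113 mol
n/ν → T: 0.4163, B: 0.3785, G: 0.4200, E: 0.7043; B is limiting.
E consumed = (3/2) × 0.7569 = 1.135 mol
E remaining = 2.113 − 1.135 = 0.9780 mol
mass = 0.9780 × 219.55 = 214.7 g

215 g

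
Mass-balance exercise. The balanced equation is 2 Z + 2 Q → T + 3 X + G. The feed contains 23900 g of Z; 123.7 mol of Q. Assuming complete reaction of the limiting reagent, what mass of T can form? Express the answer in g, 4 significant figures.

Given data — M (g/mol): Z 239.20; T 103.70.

5181 g

n(Z) = 23900 / 239.20 = 99.92 mol
n(Q) = 123.7 mol
n/ν for Z = 99.92/2 = 49.96
n/ν for Q = 123.7/2 = 61.85
Smallest n/ν is Z → limiting reagent.
n(T) = (1/2) × 99.92 = 49.96 mol
mass = 49.96 × 103.70 = 5181 g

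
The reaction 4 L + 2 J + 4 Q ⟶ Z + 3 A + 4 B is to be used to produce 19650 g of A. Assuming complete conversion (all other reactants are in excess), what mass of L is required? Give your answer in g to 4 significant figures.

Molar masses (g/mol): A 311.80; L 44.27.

n(A) = 19650 / 311.80 = 63.02 mol
n(L) = (4/3) × 63.02 = 84.03 mol
mass = 84.03 × 44.27 = 3720 g

3720 g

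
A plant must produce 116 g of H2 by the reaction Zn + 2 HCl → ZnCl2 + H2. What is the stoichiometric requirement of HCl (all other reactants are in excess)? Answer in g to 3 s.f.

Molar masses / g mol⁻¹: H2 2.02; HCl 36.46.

n(H2) = 116 / 2.02 = 57.43 mol
n(HCl) = (2/1) × 57.43 = 114.9 mol
mass = 114.9 × 36.46 = 4189 g

4190 g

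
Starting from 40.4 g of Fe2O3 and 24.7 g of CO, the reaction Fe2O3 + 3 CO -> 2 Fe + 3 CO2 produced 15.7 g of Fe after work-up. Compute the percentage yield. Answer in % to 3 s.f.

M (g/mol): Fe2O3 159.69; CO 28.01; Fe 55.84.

55.6 %

n(Fe2O3) = 40.40 / 159.69 = 0.2530 mol
n(CO) = 24.70 / 28.01 = 0.8818 mol
n/ν → Fe2O3: 0.2530, CO: 0.2939; Fe2O3 is limiting.
theoretical n(Fe) = (2/1) × 0.2530 = 0.5060 mol → 28.26 g
% yield = 15.7 / 28.26 × 100 = 55.56 %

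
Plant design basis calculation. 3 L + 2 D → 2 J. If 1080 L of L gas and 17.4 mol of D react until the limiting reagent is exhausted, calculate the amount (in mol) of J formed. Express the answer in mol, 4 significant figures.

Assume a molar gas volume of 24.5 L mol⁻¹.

17.40 mol

n(L) = 1080 / 24.5 = 44.08 mol
n(D) = 17.40 mol
n/ν for L = 44.08/3 = 14.69
n/ν for D = 17.40/2 = 8.700
Smallest n/ν is D → limiting reagent.
n(J) = (2/2) × 17.40 = 17.40 mol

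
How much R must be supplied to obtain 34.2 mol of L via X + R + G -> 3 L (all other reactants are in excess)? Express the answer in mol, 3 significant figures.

11.4 mol

n(L) = 34.20 mol
n(R) = (1/3) × 34.20 = 11.40 mol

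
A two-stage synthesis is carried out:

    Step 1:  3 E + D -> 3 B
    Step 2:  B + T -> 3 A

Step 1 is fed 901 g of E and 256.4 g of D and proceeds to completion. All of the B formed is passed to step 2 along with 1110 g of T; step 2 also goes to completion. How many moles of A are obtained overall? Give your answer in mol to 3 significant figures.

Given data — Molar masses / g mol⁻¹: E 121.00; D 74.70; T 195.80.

Step 1:
n(E) = 901.0 / 121.00 = 7.446 mol
n(D) = 256.4 / 74.70 = 3.432 mol
n/ν for E = 7.446/3 = 2.482
n/ν for D = 3.432/1 = 3.432
Smallest n/ν is E → limiting reagent.
n(B) produced = (3/3) × 7.446 = 7.446 mol
Step 2:
n(B) available = 7.446 mol
n(T) = 1110 / 195.80 = 5.669 mol
n/ν for B = 7.446/1 = 7.446
n/ν for T = 5.669/1 = 5.669
Smallest n/ν is T → limiting reagent.
n(A) = (3/1) × 5.669 = 17.01 mol

17.0 mol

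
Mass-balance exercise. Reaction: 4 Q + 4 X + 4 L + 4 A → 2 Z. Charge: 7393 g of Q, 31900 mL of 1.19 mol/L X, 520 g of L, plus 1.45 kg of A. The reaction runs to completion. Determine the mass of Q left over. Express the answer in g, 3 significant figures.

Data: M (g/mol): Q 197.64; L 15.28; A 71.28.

3370 g

n(Q) = 7393 / 197.64 = 37.41 mol
n(X) = 1.19 × 31900/1000 = 37.96 mol
n(L) = 520.0 / 15.28 = 34.03 mol
n(A) = 1.450×1000 / 71.28 = 20.34 mol
n/ν → Q: 9.353, X: 9.490, L: 8.508, A: 5.085; A is limiting.
Q consumed = (4/4) × 20.34 = 20.34 mol
Q remaining = 37.41 − 20.34 = 17.07 mol
mass = 17.07 × 197.64 = 3374 g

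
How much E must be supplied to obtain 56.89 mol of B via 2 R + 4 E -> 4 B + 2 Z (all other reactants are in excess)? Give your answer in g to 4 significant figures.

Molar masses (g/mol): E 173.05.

9845 g

n(B) = 56.89 mol
n(E) = (4/4) × 56.89 = 56.89 mol
mass = 56.89 × 173.05 = 9845 g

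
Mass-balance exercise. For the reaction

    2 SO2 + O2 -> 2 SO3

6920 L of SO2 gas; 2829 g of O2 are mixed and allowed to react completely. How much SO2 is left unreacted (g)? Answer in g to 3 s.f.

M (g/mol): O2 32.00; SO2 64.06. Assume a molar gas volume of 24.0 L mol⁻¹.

n(SO2) = 6920 / 24.0 = 288.3 mol
n(O2) = 2829 / 32.00 = 88.41 mol
n/ν for SO2 = 288.3/2 = 144.2
n/ν for O2 = 88.41/1 = 88.41
Smallest n/ν is O2 → limiting reagent.
SO2 consumed = (2/1) × 88.41 = 176.8 mol
SO2 remaining = 288.3 − 176.8 = 111.5 mol
mass = 111.5 × 64.06 = 7143 g

7140 g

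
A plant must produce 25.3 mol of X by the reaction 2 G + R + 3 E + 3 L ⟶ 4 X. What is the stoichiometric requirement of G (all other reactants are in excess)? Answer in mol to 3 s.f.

12.7 mol

n(X) = 25.30 mol
n(G) = (2/4) × 25.30 = 12.65 mol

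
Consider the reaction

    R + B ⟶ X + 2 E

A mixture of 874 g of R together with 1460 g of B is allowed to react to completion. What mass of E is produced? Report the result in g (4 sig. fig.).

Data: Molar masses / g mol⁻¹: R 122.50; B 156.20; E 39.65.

n(R) = 874.0 / 122.50 = 7.135 mol
n(B) = 1460 / 156.20 = 9.347 mol
n/ν → R: 7.135, B: 9.347; R is limiting.
n(E) = (2/1) × 7.135 = 14.27 mol
mass = 14.27 × 39.65 = 565.8 g

565.8 g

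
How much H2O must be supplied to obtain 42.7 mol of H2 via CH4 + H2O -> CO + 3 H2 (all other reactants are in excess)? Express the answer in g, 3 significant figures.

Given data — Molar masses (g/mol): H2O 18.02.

256 g

n(H2) = 42.70 mol
n(H2O) = (1/3) × 42.70 = 14.23 mol
mass = 14.23 × 18.02 = 256.4 g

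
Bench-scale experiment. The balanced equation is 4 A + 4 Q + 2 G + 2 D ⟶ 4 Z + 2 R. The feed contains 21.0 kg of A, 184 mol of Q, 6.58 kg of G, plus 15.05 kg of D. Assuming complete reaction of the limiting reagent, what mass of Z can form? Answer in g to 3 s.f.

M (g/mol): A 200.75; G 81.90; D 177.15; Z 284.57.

n(A) = 21.00×1000 / 200.75 = 104.6 mol
n(Q) = 184.0 mol
n(G) = 6.580×1000 / 81.90 = 80.34 mol
n(D) = 15.05×1000 / 177.15 = 84.96 mol
n/ν → A: 26.15, Q: 46.00, G: 40.17, D: 42.48; A is limiting.
n(Z) = (4/4) × 104.6 = 104.6 mol
mass = 104.6 × 284.57 = 29770 g

29800 g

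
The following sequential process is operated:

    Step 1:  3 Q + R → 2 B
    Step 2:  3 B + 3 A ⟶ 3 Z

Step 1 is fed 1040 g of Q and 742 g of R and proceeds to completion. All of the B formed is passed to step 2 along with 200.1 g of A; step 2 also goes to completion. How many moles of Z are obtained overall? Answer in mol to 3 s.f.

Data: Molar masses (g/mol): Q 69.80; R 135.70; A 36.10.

5.54 mol

Step 1:
n(Q) = 1040 / 69.80 = 14.90 mol
n(R) = 742.0 / 135.70 = 5.468 mol
n/ν for Q = 14.90/3 = 4.967
n/ν for R = 5.468/1 = 5.468
Smallest n/ν is Q → limiting reagent.
n(B) produced = (2/3) × 14.90 = 9.933 mol
Step 2:
n(B) available = 9.933 mol
n(A) = 200.1 / 36.10 = 5.543 mol
n/ν for B = 9.933/3 = 3.311
n/ν for A = 5.543/3 = 1.848
Smallest n/ν is A → limiting reagent.
n(Z) = (3/3) × 5.543 = 5.543 mol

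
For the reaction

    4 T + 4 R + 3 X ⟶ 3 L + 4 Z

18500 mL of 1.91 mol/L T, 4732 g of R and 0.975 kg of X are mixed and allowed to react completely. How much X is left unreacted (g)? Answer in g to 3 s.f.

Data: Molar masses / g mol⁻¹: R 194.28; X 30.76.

n(T) = 1.91 × 18500/1000 = 35.34 mol
n(R) = 4732 / 194.28 = 24.36 mol
n(X) = 0.9750×1000 / 30.76 = 31.70 mol
n/ν for T = 35.34/4 = 8.835
n/ν for R = 24.36/4 = 6.090
n/ν for X = 31.70/3 = 10.57
Smallest n/ν is R → limiting reagent.
X consumed = (3/4) × 24.36 = 18.27 mol
X remaining = 31.70 − 18.27 = 13.43 mol
mass = 13.43 × 30.76 = 413.1 g

413 g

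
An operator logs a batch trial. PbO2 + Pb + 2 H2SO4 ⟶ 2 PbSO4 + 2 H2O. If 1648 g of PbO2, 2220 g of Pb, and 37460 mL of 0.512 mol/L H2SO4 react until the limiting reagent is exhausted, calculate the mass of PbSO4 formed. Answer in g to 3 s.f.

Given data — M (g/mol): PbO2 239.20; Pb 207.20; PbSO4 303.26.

n(PbO2) = 1648 / 239.20 = 6.890 mol
n(Pb) = 2220 / 207.20 = 10.71 mol
n(H2SO4) = 0.512 × 37460/1000 = 19.18 mol
n/ν → PbO2: 6.890, Pb: 10.71, H2SO4: 9.590; PbO2 is limiting.
n(PbSO4) = (2/1) × 6.890 = 13.78 mol
mass = 13.78 × 303.26 = 4179 g

4180 g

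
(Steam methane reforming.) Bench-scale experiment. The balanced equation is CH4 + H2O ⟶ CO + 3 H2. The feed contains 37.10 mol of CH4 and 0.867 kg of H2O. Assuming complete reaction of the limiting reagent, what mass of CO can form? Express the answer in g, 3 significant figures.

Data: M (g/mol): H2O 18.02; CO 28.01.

n(CH4) = 37.10 mol
n(H2O) = 0.8670×1000 / 18.02 = 48.11 mol
n/ν for CH4 = 37.10/1 = 37.10
n/ν for H2O = 48.11/1 = 48.11
Smallest n/ν is CH4 → limiting reagent.
n(CO) = (1/1) × 37.10 = 37.10 mol
mass = 37.10 × 28.01 = 1039 g

1040 g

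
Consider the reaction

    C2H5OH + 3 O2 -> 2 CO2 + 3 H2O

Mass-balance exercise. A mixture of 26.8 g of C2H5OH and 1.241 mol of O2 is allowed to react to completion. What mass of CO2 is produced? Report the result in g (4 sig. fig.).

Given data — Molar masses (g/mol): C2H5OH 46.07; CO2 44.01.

n(C2H5OH) = 26.80 / 46.07 = 0.5817 mol
n(O2) = 1.241 mol
n/ν for C2H5OH = 0.5817/1 = 0.5817
n/ν for O2 = 1.241/3 = 0.4137
Smallest n/ν is O2 → limiting reagent.
n(CO2) = (2/3) × 1.241 = 0.8273 mol
mass = 0.8273 × 44.01 = 36.41 g

36.41 g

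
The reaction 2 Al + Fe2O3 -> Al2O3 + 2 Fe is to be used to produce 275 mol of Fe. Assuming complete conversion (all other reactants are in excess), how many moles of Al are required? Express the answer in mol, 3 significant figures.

n(Fe) = 275.0 mol
n(Al) = (2/2) × 275.0 = 275.0 mol

275 mol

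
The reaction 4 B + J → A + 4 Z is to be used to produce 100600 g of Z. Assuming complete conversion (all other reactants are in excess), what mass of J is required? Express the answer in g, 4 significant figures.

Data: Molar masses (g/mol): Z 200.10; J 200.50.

n(Z) = 100600 / 200.10 = 502.7 mol
n(J) = (1/4) × 502.7 = 125.7 mol
mass = 125.7 × 200.50 = 25200 g

25200 g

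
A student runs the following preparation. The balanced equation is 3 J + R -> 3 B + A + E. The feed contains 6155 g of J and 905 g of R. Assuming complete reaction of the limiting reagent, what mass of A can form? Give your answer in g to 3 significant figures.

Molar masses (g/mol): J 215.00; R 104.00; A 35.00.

305 g

n(J) = 6155 / 215.00 = 28.63 mol
n(R) = 905.0 / 104.00 = 8.702 mol
n/ν → J: 9.543, R: 8.702; R is limiting.
n(A) = (1/1) × 8.702 = 8.702 mol
mass = 8.702 × 35.00 = 304.6 g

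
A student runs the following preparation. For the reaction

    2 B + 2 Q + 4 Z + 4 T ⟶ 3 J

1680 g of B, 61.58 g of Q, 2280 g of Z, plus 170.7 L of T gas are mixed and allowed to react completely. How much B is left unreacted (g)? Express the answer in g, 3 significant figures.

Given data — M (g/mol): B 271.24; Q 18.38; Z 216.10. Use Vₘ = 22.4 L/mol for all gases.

771 g

n(B) = 1680 / 271.24 = 6.194 mol
n(Q) = 61.58 / 18.38 = 3.350 mol
n(Z) = 2280 / 216.10 = 10.55 mol
n(T) = 170.7 / 22.4 = 7.621 mol
n/ν for B = 6.194/2 = 3.097
n/ν for Q = 3.350/2 = 1.675
n/ν for Z = 10.55/4 = 2.638
n/ν for T = 7.621/4 = 1.905
Smallest n/ν is Q → limiting reagent.
B consumed = (2/2) × 3.350 = 3.350 mol
B remaining = 6.194 − 3.350 = 2.844 mol
mass = 2.844 × 271.24 = 771.4 g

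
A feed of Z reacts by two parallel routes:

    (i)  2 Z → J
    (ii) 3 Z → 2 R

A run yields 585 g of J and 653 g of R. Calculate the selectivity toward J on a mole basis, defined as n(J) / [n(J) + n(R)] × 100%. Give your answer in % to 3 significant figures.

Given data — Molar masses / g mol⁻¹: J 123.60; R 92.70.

40.2 %

n(J) = 585 / 123.60 = 4.733 mol
n(R) = 653 / 92.70 = 7.044 mol
selectivity = 4.733/(4.733+7.044) × 100 = 40.19 %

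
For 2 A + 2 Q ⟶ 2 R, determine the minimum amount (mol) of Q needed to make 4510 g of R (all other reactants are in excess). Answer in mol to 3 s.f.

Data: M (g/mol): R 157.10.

28.7 mol

n(R) = 4510 / 157.10 = 28.71 mol
n(Q) = (2/2) × 28.71 = 28.71 mol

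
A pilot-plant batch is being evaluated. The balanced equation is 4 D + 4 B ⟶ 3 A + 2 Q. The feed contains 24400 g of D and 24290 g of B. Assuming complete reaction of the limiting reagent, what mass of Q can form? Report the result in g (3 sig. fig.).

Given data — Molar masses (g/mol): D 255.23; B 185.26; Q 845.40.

40400 g

n(D) = 24400 / 255.23 = 95.60 mol
n(B) = 24290 / 185.26 = 131.1 mol
n/ν → D: 23.90, B: 32.78; D is limiting.
n(Q) = (2/4) × 95.60 = 47.80 mol
mass = 47.80 × 845.40 = 40410 g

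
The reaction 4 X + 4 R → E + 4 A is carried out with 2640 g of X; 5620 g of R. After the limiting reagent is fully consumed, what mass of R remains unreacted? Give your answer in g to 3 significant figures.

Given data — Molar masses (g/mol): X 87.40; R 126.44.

n(X) = 2640 / 87.40 = 30.21 mol
n(R) = 5620 / 126.44 = 44.45 mol
n/ν for X = 30.21/4 = 7.553
n/ν for R = 44.45/4 = 11.11
Smallest n/ν is X → limiting reagent.
R consumed = (4/4) × 30.21 = 30.21 mol
R remaining = 44.45 − 30.21 = 14.24 mol
mass = 14.24 × 126.44 = 1801 g

1800 g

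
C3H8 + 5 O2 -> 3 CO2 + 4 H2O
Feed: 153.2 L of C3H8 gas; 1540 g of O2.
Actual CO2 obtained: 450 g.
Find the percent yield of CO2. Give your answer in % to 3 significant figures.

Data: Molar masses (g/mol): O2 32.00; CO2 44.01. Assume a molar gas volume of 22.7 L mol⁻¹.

50.5 %

n(C3H8) = 153.2 / 22.7 = 6.749 mol
n(O2) = 1540 / 32.00 = 48.13 mol
n/ν for C3H8 = 6.749/1 = 6.749
n/ν for O2 = 48.13/5 = 9.626
Smallest n/ν is C3H8 → limiting reagent.
theoretical n(CO2) = (3/1) × 6.749 = 20.25 mol → 891.2 g
% yield = 450 / 891.2 × 100 = 50.49 %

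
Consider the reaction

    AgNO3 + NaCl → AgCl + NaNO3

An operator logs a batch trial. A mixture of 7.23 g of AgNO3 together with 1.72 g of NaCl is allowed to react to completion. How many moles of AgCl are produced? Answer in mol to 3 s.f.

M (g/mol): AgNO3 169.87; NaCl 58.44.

n(AgNO3) = 7.230 / 169.87 = 0.04256 mol
n(NaCl) = 1.720 / 58.44 = 0.02943 mol
n/ν for AgNO3 = 0.04256/1 = 0.04256
n/ν for NaCl = 0.02943/1 = 0.02943
Smallest n/ν is NaCl → limiting reagent.
n(AgCl) = (1/1) × 0.02943 = 0.02943 mol

0.0294 mol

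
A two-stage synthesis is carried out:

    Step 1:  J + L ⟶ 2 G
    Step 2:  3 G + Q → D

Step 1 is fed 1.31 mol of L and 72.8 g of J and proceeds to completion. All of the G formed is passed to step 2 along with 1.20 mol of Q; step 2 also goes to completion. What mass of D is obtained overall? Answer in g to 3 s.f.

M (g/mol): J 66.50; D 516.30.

377 g

Step 1:
n(L) = 1.310 mol
n(J) = 72.80 / 66.50 = 1.095 mol
n/ν for L = 1.310/1 = 1.310
n/ν for J = 1.095/1 = 1.095
Smallest n/ν is J → limiting reagent.
n(G) produced = (2/1) × 1.095 = 2.190 mol
Step 2:
n(G) available = 2.190 mol
n(Q) = 1.200 mol
n/ν for G = 2.190/3 = 0.7300
n/ν for Q = 1.200/1 = 1.200
Smallest n/ν is G → limiting reagent.
n(D) = (1/3) × 2.190 = 0.7300 mol
mass = 0.7300 × 516.30 = 376.9 g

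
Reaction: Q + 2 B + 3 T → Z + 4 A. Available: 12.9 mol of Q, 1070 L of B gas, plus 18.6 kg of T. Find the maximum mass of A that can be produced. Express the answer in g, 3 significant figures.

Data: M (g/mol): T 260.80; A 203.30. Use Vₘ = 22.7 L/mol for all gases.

n(Q) = 12.90 mol
n(B) = 1070 / 22.7 = 47.14 mol
n(T) = 18.60×1000 / 260.80 = 71.32 mol
n/ν → Q: 12.90, B: 23.57, T: 23.77; Q is limiting.
n(A) = (4/1) × 12.90 = 51.60 mol
mass = 51.60 × 203.30 = 10490 g

10500 g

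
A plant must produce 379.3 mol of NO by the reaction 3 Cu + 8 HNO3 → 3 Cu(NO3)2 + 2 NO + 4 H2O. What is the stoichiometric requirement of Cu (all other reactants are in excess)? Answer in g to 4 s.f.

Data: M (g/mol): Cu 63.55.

n(NO) = 379.3 mol
n(Cu) = (3/2) × 379.3 = 569.0 mol
mass = 569.0 × 63.55 = 36160 g

36160 g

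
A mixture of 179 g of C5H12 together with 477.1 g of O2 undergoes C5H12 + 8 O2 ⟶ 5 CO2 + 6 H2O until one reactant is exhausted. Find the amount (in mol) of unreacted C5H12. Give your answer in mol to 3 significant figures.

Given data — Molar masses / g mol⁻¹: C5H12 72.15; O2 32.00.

n(C5H12) = 179.0 / 72.15 = 2.481 mol
n(O2) = 477.1 / 32.00 = 14.91 mol
n/ν → C5H12: 2.481, O2: 1.864; O2 is limiting.
C5H12 consumed = (1/8) × 14.91 = 1.864 mol
C5H12 remaining = 2.481 − 1.864 = 0.6170 mol

0.617 mol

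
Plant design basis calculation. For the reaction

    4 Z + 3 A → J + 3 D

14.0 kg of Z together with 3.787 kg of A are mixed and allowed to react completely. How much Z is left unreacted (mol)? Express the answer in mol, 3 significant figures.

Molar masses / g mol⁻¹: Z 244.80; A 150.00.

23.5 mol

n(Z) = 14.00×1000 / 244.80 = 57.19 mol
n(A) = 3.787×1000 / 150.00 = 25.25 mol
n/ν for Z = 57.19/4 = 14.30
n/ν for A = 25.25/3 = 8.417
Smallest n/ν is A → limiting reagent.
Z consumed = (4/3) × 25.25 = 33.67 mol
Z remaining = 57.19 − 33.67 = 23.52 mol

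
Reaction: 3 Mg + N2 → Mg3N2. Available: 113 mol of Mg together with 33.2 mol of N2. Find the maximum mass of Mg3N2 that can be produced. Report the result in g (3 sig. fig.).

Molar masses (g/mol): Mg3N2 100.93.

3350 g

n(Mg) = 113.0 mol
n(N2) = 33.20 mol
n/ν for Mg = 113.0/3 = 37.67
n/ν for N2 = 33.20/1 = 33.20
Smallest n/ν is N2 → limiting reagent.
n(Mg3N2) = (1/1) × 33.20 = 33.20 mol
mass = 33.20 × 100.93 = 3351 g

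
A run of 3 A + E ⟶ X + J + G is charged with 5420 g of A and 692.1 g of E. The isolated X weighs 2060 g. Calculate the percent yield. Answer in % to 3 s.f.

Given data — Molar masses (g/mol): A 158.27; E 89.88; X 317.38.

84.3 %

n(A) = 5420 / 158.27 = 34.25 mol
n(E) = 692.1 / 89.88 = 7.700 mol
n/ν for A = 34.25/3 = 11.42
n/ν for E = 7.700/1 = 7.700
Smallest n/ν is E → limiting reagent.
theoretical n(X) = (1/1) × 7.700 = 7.700 mol → 2444 g
% yield = 2060 / 2444 × 100 = 84.29 %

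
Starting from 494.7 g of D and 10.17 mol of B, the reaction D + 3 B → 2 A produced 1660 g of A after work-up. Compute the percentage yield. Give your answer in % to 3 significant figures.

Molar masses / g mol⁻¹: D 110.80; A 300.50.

n(D) = 494.7 / 110.80 = 4.465 mol
n(B) = 10.17 mol
n/ν → D: 4.465, B: 3.390; B is limiting.
theoretical n(A) = (2/3) × 10.17 = 6.780 mol → 2037 g
% yield = 1660 / 2037 × 100 = 81.49 %

81.5 %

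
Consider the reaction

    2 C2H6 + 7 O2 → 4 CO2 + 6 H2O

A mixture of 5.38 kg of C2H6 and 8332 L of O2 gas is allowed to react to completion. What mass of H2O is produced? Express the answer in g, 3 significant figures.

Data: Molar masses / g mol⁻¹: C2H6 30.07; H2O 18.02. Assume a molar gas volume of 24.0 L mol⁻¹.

n(C2H6) = 5.380×1000 / 30.07 = 178.9 mol
n(O2) = 8332 / 24.0 = 347.2 mol
n/ν for C2H6 = 178.9/2 = 89.45
n/ν for O2 = 347.2/7 = 49.60
Smallest n/ν is O2 → limiting reagent.
n(H2O) = (6/7) × 347.2 = 297.6 mol
mass = 297.6 × 18.02 = 5363 g

5360 g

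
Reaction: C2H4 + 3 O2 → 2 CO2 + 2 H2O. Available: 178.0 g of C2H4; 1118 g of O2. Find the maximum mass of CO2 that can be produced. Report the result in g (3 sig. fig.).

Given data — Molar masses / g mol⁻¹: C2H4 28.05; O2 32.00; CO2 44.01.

559 g

n(C2H4) = 178.0 / 28.05 = 6.346 mol
n(O2) = 1118 / 32.00 = 34.94 mol
n/ν for C2H4 = 6.346/1 = 6.346
n/ν for O2 = 34.94/3 = 11.65
Smallest n/ν is C2H4 → limiting reagent.
n(CO2) = (2/1) × 6.346 = 12.69 mol
mass = 12.69 × 44.01 = 558.5 g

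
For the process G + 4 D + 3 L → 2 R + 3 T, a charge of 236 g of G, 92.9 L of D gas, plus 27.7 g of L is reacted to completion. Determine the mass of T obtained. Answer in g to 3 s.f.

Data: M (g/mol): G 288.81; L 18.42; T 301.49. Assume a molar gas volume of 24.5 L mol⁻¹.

n(G) = 236.0 / 288.81 = 0.8171 mol
n(D) = 92.90 / 24.5 = 3.792 mol
n(L) = 27.70 / 18.42 = 1.504 mol
n/ν → G: 0.8171, D: 0.9480, L: 0.5013; L is limiting.
n(T) = (3/3) × 1.504 = 1.504 mol
mass = 1.504 × 301.49 = 453.4 g

453 g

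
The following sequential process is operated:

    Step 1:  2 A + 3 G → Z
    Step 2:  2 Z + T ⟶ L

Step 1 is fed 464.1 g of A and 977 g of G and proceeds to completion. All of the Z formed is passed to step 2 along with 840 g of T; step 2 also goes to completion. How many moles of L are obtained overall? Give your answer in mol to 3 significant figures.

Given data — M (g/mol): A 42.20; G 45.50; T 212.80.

Step 1:
n(A) = 464.1 / 42.20 = 11.00 mol
n(G) = 977.0 / 45.50 = 21.47 mol
n/ν → A: 5.500, G: 7.157; A is limiting.
n(Z) produced = (1/2) × 11.00 = 5.500 mol
Step 2:
n(Z) available = 5.500 mol
n(T) = 840.0 / 212.80 = 3.947 mol
n/ν → Z: 2.750, T: 3.947; Z is limiting.
n(L) = (1/2) × 5.500 = 2.750 mol

2.75 mol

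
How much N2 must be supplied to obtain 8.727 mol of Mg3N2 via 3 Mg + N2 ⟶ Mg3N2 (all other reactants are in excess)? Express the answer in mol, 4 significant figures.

n(Mg3N2) = 8.727 mol
n(N2) = (1/1) × 8.727 = 8.727 mol

8.727 mol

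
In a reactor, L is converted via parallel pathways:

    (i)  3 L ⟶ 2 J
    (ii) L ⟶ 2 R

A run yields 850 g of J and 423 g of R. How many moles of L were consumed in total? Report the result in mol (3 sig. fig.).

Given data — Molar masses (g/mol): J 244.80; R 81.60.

7.80 mol

n(J) = 850 / 244.80 = 3.472 mol
n(R) = 423 / 81.60 = 5.184 mol
n(L) via (i) = (3/2)×3.472 = 5.208 mol
n(L) via (ii) = (1/2)×5.184 = 2.592 mol
total n(L) = 5.208 + 2.592 = 7.800 mol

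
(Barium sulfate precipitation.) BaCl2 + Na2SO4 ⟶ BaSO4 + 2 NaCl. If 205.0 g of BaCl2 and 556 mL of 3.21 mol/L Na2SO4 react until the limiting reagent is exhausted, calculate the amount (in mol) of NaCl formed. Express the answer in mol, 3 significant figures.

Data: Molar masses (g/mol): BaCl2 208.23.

n(BaCl2) = 205.0 / 208.23 = 0.9845 mol
n(Na2SO4) = 3.21 × 556.0/1000 = 1.785 mol
n/ν → BaCl2: 0.9845, Na2SO4: 1.785; BaCl2 is limiting.
n(NaCl) = (2/1) × 0.9845 = 1.969 mol

1.97 mol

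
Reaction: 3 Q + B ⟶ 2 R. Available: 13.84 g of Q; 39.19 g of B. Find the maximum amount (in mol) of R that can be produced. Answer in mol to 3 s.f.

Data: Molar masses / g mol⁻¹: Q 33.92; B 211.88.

0.272 mol

n(Q) = 13.84 / 33.92 = 0.4080 mol
n(B) = 39.19 / 211.88 = 0.1850 mol
n/ν for Q = 0.4080/3 = 0.1360
n/ν for B = 0.1850/1 = 0.1850
Smallest n/ν is Q → limiting reagent.
n(R) = (2/3) × 0.4080 = 0.2720 mol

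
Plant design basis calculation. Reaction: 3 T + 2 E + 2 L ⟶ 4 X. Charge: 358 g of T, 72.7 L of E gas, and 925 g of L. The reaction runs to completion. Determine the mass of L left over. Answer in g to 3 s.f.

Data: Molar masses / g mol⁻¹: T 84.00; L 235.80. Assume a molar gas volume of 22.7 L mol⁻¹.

255 g

n(T) = 358.0 / 84.00 = 4.262 mol
n(E) = 72.70 / 22.7 = 3.203 mol
n(L) = 925.0 / 235.80 = 3.923 mol
n/ν for T = 4.262/3 = 1.421
n/ν for E = 3.203/2 = 1.602
n/ν for L = 3.923/2 = 1.962
Smallest n/ν is T → limiting reagent.
L consumed = (2/3) × 4.262 = 2.841 mol
L remaining = 3.923 − 2.841 = 1.082 mol
mass = 1.082 × 235.80 = 255.1 g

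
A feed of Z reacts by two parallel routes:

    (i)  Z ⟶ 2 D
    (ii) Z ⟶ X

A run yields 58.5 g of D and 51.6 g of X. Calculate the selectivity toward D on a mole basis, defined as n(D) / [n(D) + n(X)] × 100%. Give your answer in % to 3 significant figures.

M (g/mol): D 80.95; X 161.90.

69.4 %

n(D) = 58.5 / 80.95 = 0.7227 mol
n(X) = 51.6 / 161.90 = 0.3187 mol
selectivity = 0.7227/(0.7227+0.3187) × 100 = 69.40 %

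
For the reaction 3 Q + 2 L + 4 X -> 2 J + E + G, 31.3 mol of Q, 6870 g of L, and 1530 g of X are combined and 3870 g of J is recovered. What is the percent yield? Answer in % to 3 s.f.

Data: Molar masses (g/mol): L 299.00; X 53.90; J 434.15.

n(Q) = 31.30 mol
n(L) = 6870 / 299.00 = 22.98 mol
n(X) = 1530 / 53.90 = 28.39 mol
n/ν → Q: 10.43, L: 11.49, X: 7.098; X is limiting.
theoretical n(J) = (2/4) × 28.39 = 14.20 mol → 6165 g
% yield = 3870 / 6165 × 100 = 62.77 %

62.8 %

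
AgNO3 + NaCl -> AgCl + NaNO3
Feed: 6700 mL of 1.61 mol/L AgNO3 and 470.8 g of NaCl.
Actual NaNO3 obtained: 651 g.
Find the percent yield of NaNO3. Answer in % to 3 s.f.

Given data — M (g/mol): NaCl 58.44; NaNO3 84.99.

95.1 %

n(AgNO3) = 1.61 × 6700/1000 = 10.79 mol
n(NaCl) = 470.8 / 58.44 = 8.056 mol
n/ν for AgNO3 = 10.79/1 = 10.79
n/ν for NaCl = 8.056/1 = 8.056
Smallest n/ν is NaCl → limiting reagent.
theoretical n(NaNO3) = (1/1) × 8.056 = 8.056 mol → 684.7 g
% yield = 651 / 684.7 × 100 = 95.08 %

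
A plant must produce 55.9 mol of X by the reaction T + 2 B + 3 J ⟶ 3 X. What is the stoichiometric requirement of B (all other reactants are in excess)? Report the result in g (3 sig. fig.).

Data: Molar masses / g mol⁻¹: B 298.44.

n(X) = 55.90 mol
n(B) = (2/3) × 55.90 = 37.27 mol
mass = 37.27 × 298.44 = 11120 g

11100 g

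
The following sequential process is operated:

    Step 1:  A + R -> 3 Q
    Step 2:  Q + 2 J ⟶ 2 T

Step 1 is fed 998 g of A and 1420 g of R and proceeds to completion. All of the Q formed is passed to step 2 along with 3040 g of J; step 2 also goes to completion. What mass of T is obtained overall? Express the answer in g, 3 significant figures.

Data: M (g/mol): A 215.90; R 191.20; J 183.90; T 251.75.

4160 g

Step 1:
n(A) = 998.0 / 215.90 = 4.623 mol
n(R) = 1420 / 191.20 = 7.427 mol
n/ν for A = 4.623/1 = 4.623
n/ν for R = 7.427/1 = 7.427
Smallest n/ν is A → limiting reagent.
n(Q) produced = (3/1) × 4.623 = 13.87 mol
Step 2:
n(Q) available = 13.87 mol
n(J) = 3040 / 183.90 = 16.53 mol
n/ν for Q = 13.87/1 = 13.87
n/ν for J = 16.53/2 = 8.265
Smallest n/ν is J → limiting reagent.
n(T) = (2/2) × 16.53 = 16.53 mol
mass = 16.53 × 251.75 = 4161 g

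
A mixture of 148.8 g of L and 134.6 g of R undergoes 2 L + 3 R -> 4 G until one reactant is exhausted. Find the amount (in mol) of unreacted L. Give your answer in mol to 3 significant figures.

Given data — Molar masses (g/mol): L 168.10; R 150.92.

0.291 mol

n(L) = 148.8 / 168.10 = 0.8852 mol
n(R) = 134.6 / 150.92 = 0.8919 mol
n/ν → L: 0.4426, R: 0.2973; R is limiting.
L consumed = (2/3) × 0.8919 = 0.5946 mol
L remaining = 0.8852 − 0.5946 = 0.2906 mol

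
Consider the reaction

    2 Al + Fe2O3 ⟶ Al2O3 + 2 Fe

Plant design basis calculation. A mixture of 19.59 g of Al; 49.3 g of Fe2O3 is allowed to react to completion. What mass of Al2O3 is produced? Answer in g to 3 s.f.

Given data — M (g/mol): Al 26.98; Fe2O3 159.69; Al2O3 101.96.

n(Al) = 19.59 / 26.98 = 0.7261 mol
n(Fe2O3) = 49.30 / 159.69 = 0.3087 mol
n/ν for Al = 0.7261/2 = 0.3631
n/ν for Fe2O3 = 0.3087/1 = 0.3087
Smallest n/ν is Fe2O3 → limiting reagent.
n(Al2O3) = (1/1) × 0.3087 = 0.3087 mol
mass = 0.3087 × 101.96 = 31.48 g

31.5 g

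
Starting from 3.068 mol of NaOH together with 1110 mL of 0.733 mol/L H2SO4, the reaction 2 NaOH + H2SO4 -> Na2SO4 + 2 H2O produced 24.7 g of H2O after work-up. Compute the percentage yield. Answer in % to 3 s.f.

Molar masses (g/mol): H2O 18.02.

84.2 %

n(NaOH) = 3.068 mol
n(H2SO4) = 0.733 × 1110/1000 = 0.8136 mol
n/ν for NaOH = 3.068/2 = 1.534
n/ν for H2SO4 = 0.8136/1 = 0.8136
Smallest n/ν is H2SO4 → limiting reagent.
theoretical n(H2O) = (2/1) × 0.8136 = 1.627 mol → 29.32 g
% yield = 24.7 / 29.32 × 100 = 84.24 %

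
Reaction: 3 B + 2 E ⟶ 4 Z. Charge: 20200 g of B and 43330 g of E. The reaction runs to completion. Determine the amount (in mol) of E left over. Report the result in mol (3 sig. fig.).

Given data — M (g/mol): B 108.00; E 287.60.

26.0 mol

n(B) = 20200 / 108.00 = 187.0 mol
n(E) = 43330 / 287.60 = 150.7 mol
n/ν → B: 62.33, E: 75.35; B is limiting.
E consumed = (2/3) × 187.0 = 124.7 mol
E remaining = 150.7 − 124.7 = 26.00 mol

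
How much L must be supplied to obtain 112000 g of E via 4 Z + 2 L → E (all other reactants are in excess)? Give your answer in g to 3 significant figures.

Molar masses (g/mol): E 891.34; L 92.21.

n(E) = 112000 / 891.34 = 125.7 mol
n(L) = (2/1) × 125.7 = 251.4 mol
mass = 251.4 × 92.21 = 23180 g

23200 g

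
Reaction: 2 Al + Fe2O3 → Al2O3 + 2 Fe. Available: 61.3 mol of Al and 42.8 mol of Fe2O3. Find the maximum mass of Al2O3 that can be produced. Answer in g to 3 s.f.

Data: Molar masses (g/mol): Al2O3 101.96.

3130 g

n(Al) = 61.30 mol
n(Fe2O3) = 42.80 mol
n/ν for Al = 61.30/2 = 30.65
n/ν for Fe2O3 = 42.80/1 = 42.80
Smallest n/ν is Al → limiting reagent.
n(Al2O3) = (1/2) × 61.30 = 30.65 mol
mass = 30.65 × 101.96 = 3125 g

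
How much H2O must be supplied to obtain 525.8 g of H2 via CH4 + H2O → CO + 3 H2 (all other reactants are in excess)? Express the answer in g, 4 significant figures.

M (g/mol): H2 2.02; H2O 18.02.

n(H2) = 525.8 / 2.02 = 260.3 mol
n(H2O) = (1/3) × 260.3 = 86.77 mol
mass = 86.77 × 18.02 = 1564 g

1564 g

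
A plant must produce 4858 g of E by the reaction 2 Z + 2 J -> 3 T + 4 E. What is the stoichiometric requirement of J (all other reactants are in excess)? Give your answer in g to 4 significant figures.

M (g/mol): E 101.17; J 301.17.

7231 g

n(E) = 4858 / 101.17 = 48.02 mol
n(J) = (2/4) × 48.02 = 24.01 mol
mass = 24.01 × 301.17 = 7231 g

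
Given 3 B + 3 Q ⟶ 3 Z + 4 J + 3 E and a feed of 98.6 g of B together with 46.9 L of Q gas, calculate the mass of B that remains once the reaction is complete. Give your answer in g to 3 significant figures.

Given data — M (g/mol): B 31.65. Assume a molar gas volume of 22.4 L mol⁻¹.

n(B) = 98.60 / 31.65 = 3.115 mol
n(Q) = 46.90 / 22.4 = 2.094 mol
n/ν → B: 1.038, Q: 0.6980; Q is limiting.
B consumed = (3/3) × 2.094 = 2.094 mol
B remaining = 3.115 − 2.094 = 1.021 mol
mass = 1.021 × 31.65 = 32.31 g

32.3 g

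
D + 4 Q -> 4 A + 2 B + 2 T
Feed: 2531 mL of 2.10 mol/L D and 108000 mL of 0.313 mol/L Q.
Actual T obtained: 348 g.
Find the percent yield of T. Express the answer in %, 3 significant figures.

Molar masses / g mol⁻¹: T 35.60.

n(D) = 2.10 × 2531/1000 = 5.315 mol
n(Q) = 0.313 × 108000/1000 = 33.80 mol
n/ν → D: 5.315, Q: 8.450; D is limiting.
theoretical n(T) = (2/1) × 5.315 = 10.63 mol → 378.4 g
% yield = 348 / 378.4 × 100 = 91.97 %

92.0 %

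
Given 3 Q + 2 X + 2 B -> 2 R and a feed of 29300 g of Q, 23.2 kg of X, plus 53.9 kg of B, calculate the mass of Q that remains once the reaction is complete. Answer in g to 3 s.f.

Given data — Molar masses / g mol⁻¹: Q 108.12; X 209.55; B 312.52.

11300 g

n(Q) = 29300 / 108.12 = 271.0 mol
n(X) = 23.20×1000 / 209.55 = 110.7 mol
n(B) = 53.90×1000 / 312.52 = 172.5 mol
n/ν for Q = 271.0/3 = 90.33
n/ν for X = 110.7/2 = 55.35
n/ν for B = 172.5/2 = 86.25
Smallest n/ν is X → limiting reagent.
Q consumed = (3/2) × 110.7 = 166.1 mol
Q remaining = 271.0 − 166.1 = 104.9 mol
mass = 104.9 × 108.12 = 11340 g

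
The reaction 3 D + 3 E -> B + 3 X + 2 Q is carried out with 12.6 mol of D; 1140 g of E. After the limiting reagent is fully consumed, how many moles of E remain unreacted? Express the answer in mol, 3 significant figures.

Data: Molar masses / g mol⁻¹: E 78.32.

n(D) = 12.60 mol
n(E) = 1140 / 78.32 = 14.56 mol
n/ν for D = 12.60/3 = 4.200
n/ν for E = 14.56/3 = 4.853
Smallest n/ν is D → limiting reagent.
E consumed = (3/3) × 12.60 = 12.60 mol
E remaining = 14.56 − 12.60 = 1.960 mol

1.96 mol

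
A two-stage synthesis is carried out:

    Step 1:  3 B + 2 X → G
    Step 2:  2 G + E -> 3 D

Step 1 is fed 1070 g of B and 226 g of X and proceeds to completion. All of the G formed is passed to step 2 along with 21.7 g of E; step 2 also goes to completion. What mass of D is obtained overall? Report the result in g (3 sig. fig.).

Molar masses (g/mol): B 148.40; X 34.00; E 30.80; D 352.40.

Step 1:
n(B) = 1070 / 148.40 = 7.210 mol
n(X) = 226.0 / 34.00 = 6.647 mol
n/ν for B = 7.210/3 = 2.403
n/ν for X = 6.647/2 = 3.324
Smallest n/ν is B → limiting reagent.
n(G) produced = (1/3) × 7.210 = 2.403 mol
Step 2:
n(G) available = 2.403 mol
n(E) = 21.70 / 30.80 = 0.7045 mol
n/ν for G = 2.403/2 = 1.202
n/ν for E = 0.7045/1 = 0.7045
Smallest n/ν is E → limiting reagent.
n(D) = (3/1) × 0.7045 = 2.114 mol
mass = 2.114 × 352.40 = 745.0 g

745 g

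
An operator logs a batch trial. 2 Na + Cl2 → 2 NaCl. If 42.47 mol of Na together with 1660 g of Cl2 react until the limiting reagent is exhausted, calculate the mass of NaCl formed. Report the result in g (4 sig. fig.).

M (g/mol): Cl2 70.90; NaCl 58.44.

2482 g

n(Na) = 42.47 mol
n(Cl2) = 1660 / 70.90 = 23.41 mol
n/ν → Na: 21.24, Cl2: 23.41; Na is limiting.
n(NaCl) = (2/2) × 42.47 = 42.47 mol
mass = 42.47 × 58.44 = 2482 g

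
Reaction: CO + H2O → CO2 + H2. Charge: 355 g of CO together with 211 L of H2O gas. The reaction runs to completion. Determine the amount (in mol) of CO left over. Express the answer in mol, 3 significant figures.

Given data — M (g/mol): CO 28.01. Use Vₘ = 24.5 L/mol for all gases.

4.06 mol

n(CO) = 355.0 / 28.01 = 12.67 mol
n(H2O) = 211.0 / 24.5 = 8.612 mol
n/ν → CO: 12.67, H2O: 8.612; H2O is limiting.
CO consumed = (1/1) × 8.612 = 8.612 mol
CO remaining = 12.67 − 8.612 = 4.058 mol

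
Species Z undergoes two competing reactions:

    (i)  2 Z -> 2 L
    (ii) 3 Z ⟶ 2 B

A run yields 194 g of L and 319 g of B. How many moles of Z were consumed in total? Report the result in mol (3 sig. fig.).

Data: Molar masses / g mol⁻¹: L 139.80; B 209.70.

3.67 mol

n(L) = 194 / 139.80 = 1.388 mol
n(B) = 319 / 209.70 = 1.521 mol
n(Z) via (i) = (2/2)×1.388 = 1.388 mol
n(Z) via (ii) = (3/2)×1.521 = 2.282 mol
total n(Z) = 1.388 + 2.282 = 3.670 mol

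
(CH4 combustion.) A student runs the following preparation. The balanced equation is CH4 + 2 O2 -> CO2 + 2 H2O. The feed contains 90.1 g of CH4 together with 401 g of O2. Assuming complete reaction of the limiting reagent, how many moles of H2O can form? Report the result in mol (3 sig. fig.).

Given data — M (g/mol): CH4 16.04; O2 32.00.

n(CH4) = 90.10 / 16.04 = 5.617 mol
n(O2) = 401.0 / 32.00 = 12.53 mol
n/ν for CH4 = 5.617/1 = 5.617
n/ν for O2 = 12.53/2 = 6.265
Smallest n/ν is CH4 → limiting reagent.
n(H2O) = (2/1) × 5.617 = 11.23 mol

11.2 mol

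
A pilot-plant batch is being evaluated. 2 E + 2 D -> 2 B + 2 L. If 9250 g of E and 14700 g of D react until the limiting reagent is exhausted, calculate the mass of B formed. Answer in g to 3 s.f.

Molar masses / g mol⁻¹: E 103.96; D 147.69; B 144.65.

12900 g

n(E) = 9250 / 103.96 = 88.98 mol
n(D) = 14700 / 147.69 = 99.53 mol
n/ν for E = 88.98/2 = 44.49
n/ν for D = 99.53/2 = 49.77
Smallest n/ν is E → limiting reagent.
n(B) = (2/2) × 88.98 = 88.98 mol
mass = 88.98 × 144.65 = 12870 g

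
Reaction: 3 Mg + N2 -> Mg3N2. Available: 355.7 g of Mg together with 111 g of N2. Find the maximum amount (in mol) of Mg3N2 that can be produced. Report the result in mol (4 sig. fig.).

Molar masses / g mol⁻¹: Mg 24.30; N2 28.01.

3.963 mol

n(Mg) = 355.7 / 24.30 = 14.64 mol
n(N2) = 111.0 / 28.01 = 3.963 mol
n/ν for Mg = 14.64/3 = 4.880
n/ν for N2 = 3.963/1 = 3.963
Smallest n/ν is N2 → limiting reagent.
n(Mg3N2) = (1/1) × 3.963 = 3.963 mol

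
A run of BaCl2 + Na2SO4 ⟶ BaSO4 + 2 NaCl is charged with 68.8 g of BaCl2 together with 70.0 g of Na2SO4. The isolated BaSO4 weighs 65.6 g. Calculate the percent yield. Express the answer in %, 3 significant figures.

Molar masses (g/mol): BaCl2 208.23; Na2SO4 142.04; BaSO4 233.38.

n(BaCl2) = 68.80 / 208.23 = 0.3304 mol
n(Na2SO4) = 70.00 / 142.04 = 0.4928 mol
n/ν → BaCl2: 0.3304, Na2SO4: 0.4928; BaCl2 is limiting.
theoretical n(BaSO4) = (1/1) × 0.3304 = 0.3304 mol → 77.11 g
% yield = 65.6 / 77.11 × 100 = 85.07 %

85.1 %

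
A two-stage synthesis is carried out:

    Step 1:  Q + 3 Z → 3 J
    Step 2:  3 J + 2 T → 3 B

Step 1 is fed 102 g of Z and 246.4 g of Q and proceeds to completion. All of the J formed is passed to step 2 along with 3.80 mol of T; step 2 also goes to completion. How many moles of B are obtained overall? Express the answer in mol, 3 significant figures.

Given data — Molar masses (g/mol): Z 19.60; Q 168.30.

Step 1:
n(Z) = 102.0 / 19.60 = 5.204 mol
n(Q) = 246.4 / 168.30 = 1.464 mol
n/ν for Z = 5.204/3 = 1.735
n/ν for Q = 1.464/1 = 1.464
Smallest n/ν is Q → limiting reagent.
n(J) produced = (3/1) × 1.464 = 4.392 mol
Step 2:
n(J) available = 4.392 mol
n(T) = 3.800 mol
n/ν for J = 4.392/3 = 1.464
n/ν for T = 3.800/2 = 1.900
Smallest n/ν is J → limiting reagent.
n(B) = (3/3) × 4.392 = 4.392 mol

4.39 mol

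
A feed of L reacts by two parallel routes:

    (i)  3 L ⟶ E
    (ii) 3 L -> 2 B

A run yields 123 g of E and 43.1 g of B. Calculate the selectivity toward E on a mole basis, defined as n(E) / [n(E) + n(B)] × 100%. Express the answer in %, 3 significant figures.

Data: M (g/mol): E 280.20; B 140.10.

n(E) = 123 / 280.20 = 0.4390 mol
n(B) = 43.1 / 140.10 = 0.3076 mol
selectivity = 0.4390/(0.4390+0.3076) × 100 = 58.80 %

58.8 %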